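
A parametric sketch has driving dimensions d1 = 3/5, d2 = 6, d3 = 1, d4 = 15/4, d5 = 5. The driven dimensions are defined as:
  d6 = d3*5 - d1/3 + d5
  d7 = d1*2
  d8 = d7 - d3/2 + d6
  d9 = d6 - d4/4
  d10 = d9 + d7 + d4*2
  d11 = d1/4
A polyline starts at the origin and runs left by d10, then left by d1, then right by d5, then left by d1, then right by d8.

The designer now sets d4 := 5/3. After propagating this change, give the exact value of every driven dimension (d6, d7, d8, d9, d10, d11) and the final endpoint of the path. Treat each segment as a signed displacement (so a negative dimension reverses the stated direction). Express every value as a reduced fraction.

Apply edit: d4 := 5/3
  d6 = d3*5 - d1/3 + d5 = 49/5
  d7 = d1*2 = 6/5
  d8 = d7 - d3/2 + d6 = 21/2
  d9 = d6 - d4/4 = 563/60
  d10 = d9 + d7 + d4*2 = 167/12
  d11 = d1/4 = 3/20
Walk from origin (0, 0):
  seg 1: left by d10 = 167/12 → (-167/12, 0)
  seg 2: left by d1 = 3/5 → (-871/60, 0)
  seg 3: right by d5 = 5 → (-571/60, 0)
  seg 4: left by d1 = 3/5 → (-607/60, 0)
  seg 5: right by d8 = 21/2 → (23/60, 0)

d6 = 49/5
d7 = 6/5
d8 = 21/2
d9 = 563/60
d10 = 167/12
d11 = 3/20
endpoint = (23/60, 0)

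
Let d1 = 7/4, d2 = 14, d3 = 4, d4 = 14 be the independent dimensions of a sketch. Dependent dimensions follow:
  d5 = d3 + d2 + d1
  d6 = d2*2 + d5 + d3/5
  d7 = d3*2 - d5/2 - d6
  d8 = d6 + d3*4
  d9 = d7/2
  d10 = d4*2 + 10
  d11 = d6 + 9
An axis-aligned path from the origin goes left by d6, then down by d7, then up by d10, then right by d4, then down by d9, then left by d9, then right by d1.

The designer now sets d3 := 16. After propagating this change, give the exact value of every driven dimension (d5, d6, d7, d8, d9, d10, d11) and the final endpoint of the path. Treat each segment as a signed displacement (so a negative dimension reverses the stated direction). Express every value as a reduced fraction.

Apply edit: d3 := 16
  d5 = d3 + d2 + d1 = 127/4
  d6 = d2*2 + d5 + d3/5 = 1259/20
  d7 = d3*2 - d5/2 - d6 = -1873/40
  d8 = d6 + d3*4 = 2539/20
  d9 = d7/2 = -1873/80
  d10 = d4*2 + 10 = 38
  d11 = d6 + 9 = 1439/20
Walk from origin (0, 0):
  seg 1: left by d6 = 1259/20 → (-1259/20, 0)
  seg 2: down by d7 = -1873/40 → (-1259/20, 1873/40)
  seg 3: up by d10 = 38 → (-1259/20, 3393/40)
  seg 4: right by d4 = 14 → (-979/20, 3393/40)
  seg 5: down by d9 = -1873/80 → (-979/20, 8659/80)
  seg 6: left by d9 = -1873/80 → (-2043/80, 8659/80)
  seg 7: right by d1 = 7/4 → (-1903/80, 8659/80)

d5 = 127/4
d6 = 1259/20
d7 = -1873/40
d8 = 2539/20
d9 = -1873/80
d10 = 38
d11 = 1439/20
endpoint = (-1903/80, 8659/80)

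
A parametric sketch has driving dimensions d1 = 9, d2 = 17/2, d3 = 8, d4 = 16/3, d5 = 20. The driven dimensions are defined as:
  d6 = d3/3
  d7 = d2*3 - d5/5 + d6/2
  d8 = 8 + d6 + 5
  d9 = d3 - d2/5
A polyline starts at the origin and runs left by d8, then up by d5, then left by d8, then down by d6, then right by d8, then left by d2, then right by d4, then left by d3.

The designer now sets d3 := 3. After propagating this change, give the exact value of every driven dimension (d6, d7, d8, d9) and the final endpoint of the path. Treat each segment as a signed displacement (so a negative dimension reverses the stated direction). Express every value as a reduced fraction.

Apply edit: d3 := 3
  d6 = d3/3 = 1
  d7 = d2*3 - d5/5 + d6/2 = 22
  d8 = 8 + d6 + 5 = 14
  d9 = d3 - d2/5 = 13/10
Walk from origin (0, 0):
  seg 1: left by d8 = 14 → (-14, 0)
  seg 2: up by d5 = 20 → (-14, 20)
  seg 3: left by d8 = 14 → (-28, 20)
  seg 4: down by d6 = 1 → (-28, 19)
  seg 5: right by d8 = 14 → (-14, 19)
  seg 6: left by d2 = 17/2 → (-45/2, 19)
  seg 7: right by d4 = 16/3 → (-103/6, 19)
  seg 8: left by d3 = 3 → (-121/6, 19)

d6 = 1
d7 = 22
d8 = 14
d9 = 13/10
endpoint = (-121/6, 19)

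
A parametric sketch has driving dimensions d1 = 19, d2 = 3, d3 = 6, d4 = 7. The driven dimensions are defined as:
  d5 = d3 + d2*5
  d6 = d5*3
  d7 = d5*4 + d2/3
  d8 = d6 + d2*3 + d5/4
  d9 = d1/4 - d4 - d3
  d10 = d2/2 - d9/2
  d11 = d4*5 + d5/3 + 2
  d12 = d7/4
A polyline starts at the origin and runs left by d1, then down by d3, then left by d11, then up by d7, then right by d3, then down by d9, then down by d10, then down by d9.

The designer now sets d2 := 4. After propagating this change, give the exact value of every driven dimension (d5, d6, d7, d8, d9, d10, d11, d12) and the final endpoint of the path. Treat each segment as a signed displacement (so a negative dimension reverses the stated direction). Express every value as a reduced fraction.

d5 = 26
d6 = 78
d7 = 316/3
d8 = 193/2
d9 = -33/4
d10 = 49/8
d11 = 137/3
d12 = 79/3
endpoint = (-176/3, 2633/24)

Apply edit: d2 := 4
  d5 = d3 + d2*5 = 26
  d6 = d5*3 = 78
  d7 = d5*4 + d2/3 = 316/3
  d8 = d6 + d2*3 + d5/4 = 193/2
  d9 = d1/4 - d4 - d3 = -33/4
  d10 = d2/2 - d9/2 = 49/8
  d11 = d4*5 + d5/3 + 2 = 137/3
  d12 = d7/4 = 79/3
Walk from origin (0, 0):
  seg 1: left by d1 = 19 → (-19, 0)
  seg 2: down by d3 = 6 → (-19, -6)
  seg 3: left by d11 = 137/3 → (-194/3, -6)
  seg 4: up by d7 = 316/3 → (-194/3, 298/3)
  seg 5: right by d3 = 6 → (-176/3, 298/3)
  seg 6: down by d9 = -33/4 → (-176/3, 1291/12)
  seg 7: down by d10 = 49/8 → (-176/3, 2435/24)
  seg 8: down by d9 = -33/4 → (-176/3, 2633/24)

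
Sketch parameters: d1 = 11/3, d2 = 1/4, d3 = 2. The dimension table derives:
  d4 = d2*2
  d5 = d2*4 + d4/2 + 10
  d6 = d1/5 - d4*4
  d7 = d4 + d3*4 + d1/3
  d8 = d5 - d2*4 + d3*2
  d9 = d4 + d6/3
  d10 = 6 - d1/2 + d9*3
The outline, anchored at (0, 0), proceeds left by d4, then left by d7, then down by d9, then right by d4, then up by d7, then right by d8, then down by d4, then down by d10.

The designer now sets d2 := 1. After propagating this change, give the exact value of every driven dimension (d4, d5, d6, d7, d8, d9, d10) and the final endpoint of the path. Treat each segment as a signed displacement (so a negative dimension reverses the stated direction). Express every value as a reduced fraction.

d4 = 2
d5 = 15
d6 = -109/15
d7 = 101/9
d8 = 15
d9 = -19/45
d10 = 29/10
endpoint = (34/9, 607/90)

Apply edit: d2 := 1
  d4 = d2*2 = 2
  d5 = d2*4 + d4/2 + 10 = 15
  d6 = d1/5 - d4*4 = -109/15
  d7 = d4 + d3*4 + d1/3 = 101/9
  d8 = d5 - d2*4 + d3*2 = 15
  d9 = d4 + d6/3 = -19/45
  d10 = 6 - d1/2 + d9*3 = 29/10
Walk from origin (0, 0):
  seg 1: left by d4 = 2 → (-2, 0)
  seg 2: left by d7 = 101/9 → (-119/9, 0)
  seg 3: down by d9 = -19/45 → (-119/9, 19/45)
  seg 4: right by d4 = 2 → (-101/9, 19/45)
  seg 5: up by d7 = 101/9 → (-101/9, 524/45)
  seg 6: right by d8 = 15 → (34/9, 524/45)
  seg 7: down by d4 = 2 → (34/9, 434/45)
  seg 8: down by d10 = 29/10 → (34/9, 607/90)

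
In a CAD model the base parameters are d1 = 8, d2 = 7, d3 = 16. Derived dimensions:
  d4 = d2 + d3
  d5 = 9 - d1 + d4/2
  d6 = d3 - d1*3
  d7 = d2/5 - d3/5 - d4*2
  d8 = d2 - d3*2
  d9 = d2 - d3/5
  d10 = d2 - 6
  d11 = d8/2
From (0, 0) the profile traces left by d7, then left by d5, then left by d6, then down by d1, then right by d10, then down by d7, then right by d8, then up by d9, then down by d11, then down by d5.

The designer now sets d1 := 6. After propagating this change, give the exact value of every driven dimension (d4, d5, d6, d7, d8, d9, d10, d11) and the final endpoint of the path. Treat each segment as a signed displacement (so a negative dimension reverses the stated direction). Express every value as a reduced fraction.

Apply edit: d1 := 6
  d4 = d2 + d3 = 23
  d5 = 9 - d1 + d4/2 = 29/2
  d6 = d3 - d1*3 = -2
  d7 = d2/5 - d3/5 - d4*2 = -239/5
  d8 = d2 - d3*2 = -25
  d9 = d2 - d3/5 = 19/5
  d10 = d2 - 6 = 1
  d11 = d8/2 = -25/2
Walk from origin (0, 0):
  seg 1: left by d7 = -239/5 → (239/5, 0)
  seg 2: left by d5 = 29/2 → (333/10, 0)
  seg 3: left by d6 = -2 → (353/10, 0)
  seg 4: down by d1 = 6 → (353/10, -6)
  seg 5: right by d10 = 1 → (363/10, -6)
  seg 6: down by d7 = -239/5 → (363/10, 209/5)
  seg 7: right by d8 = -25 → (113/10, 209/5)
  seg 8: up by d9 = 19/5 → (113/10, 228/5)
  seg 9: down by d11 = -25/2 → (113/10, 581/10)
  seg 10: down by d5 = 29/2 → (113/10, 218/5)

d4 = 23
d5 = 29/2
d6 = -2
d7 = -239/5
d8 = -25
d9 = 19/5
d10 = 1
d11 = -25/2
endpoint = (113/10, 218/5)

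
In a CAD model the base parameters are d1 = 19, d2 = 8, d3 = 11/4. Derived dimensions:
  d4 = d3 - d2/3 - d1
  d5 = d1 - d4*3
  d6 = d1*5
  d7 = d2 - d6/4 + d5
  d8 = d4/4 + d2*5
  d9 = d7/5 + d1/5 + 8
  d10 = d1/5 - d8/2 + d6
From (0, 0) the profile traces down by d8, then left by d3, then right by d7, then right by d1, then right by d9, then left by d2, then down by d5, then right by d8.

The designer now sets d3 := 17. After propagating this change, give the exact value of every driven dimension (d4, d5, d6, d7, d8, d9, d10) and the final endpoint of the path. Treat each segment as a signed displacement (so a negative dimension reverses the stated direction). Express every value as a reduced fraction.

Apply edit: d3 := 17
  d4 = d3 - d2/3 - d1 = -14/3
  d5 = d1 - d4*3 = 33
  d6 = d1*5 = 95
  d7 = d2 - d6/4 + d5 = 69/4
  d8 = d4/4 + d2*5 = 233/6
  d9 = d7/5 + d1/5 + 8 = 61/4
  d10 = d1/5 - d8/2 + d6 = 4763/60
Walk from origin (0, 0):
  seg 1: down by d8 = 233/6 → (0, -233/6)
  seg 2: left by d3 = 17 → (-17, -233/6)
  seg 3: right by d7 = 69/4 → (1/4, -233/6)
  seg 4: right by d1 = 19 → (77/4, -233/6)
  seg 5: right by d9 = 61/4 → (69/2, -233/6)
  seg 6: left by d2 = 8 → (53/2, -233/6)
  seg 7: down by d5 = 33 → (53/2, -431/6)
  seg 8: right by d8 = 233/6 → (196/3, -431/6)

d4 = -14/3
d5 = 33
d6 = 95
d7 = 69/4
d8 = 233/6
d9 = 61/4
d10 = 4763/60
endpoint = (196/3, -431/6)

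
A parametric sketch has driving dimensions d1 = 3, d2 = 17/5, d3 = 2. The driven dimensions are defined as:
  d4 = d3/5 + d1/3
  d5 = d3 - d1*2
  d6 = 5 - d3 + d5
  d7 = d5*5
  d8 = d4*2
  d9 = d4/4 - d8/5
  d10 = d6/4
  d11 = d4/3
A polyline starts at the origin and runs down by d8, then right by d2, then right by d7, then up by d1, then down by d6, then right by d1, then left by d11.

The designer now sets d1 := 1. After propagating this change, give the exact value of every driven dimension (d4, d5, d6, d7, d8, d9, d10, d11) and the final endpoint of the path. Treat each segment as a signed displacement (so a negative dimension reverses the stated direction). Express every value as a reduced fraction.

Apply edit: d1 := 1
  d4 = d3/5 + d1/3 = 11/15
  d5 = d3 - d1*2 = 0
  d6 = 5 - d3 + d5 = 3
  d7 = d5*5 = 0
  d8 = d4*2 = 22/15
  d9 = d4/4 - d8/5 = -11/100
  d10 = d6/4 = 3/4
  d11 = d4/3 = 11/45
Walk from origin (0, 0):
  seg 1: down by d8 = 22/15 → (0, -22/15)
  seg 2: right by d2 = 17/5 → (17/5, -22/15)
  seg 3: right by d7 = 0 → (17/5, -22/15)
  seg 4: up by d1 = 1 → (17/5, -7/15)
  seg 5: down by d6 = 3 → (17/5, -52/15)
  seg 6: right by d1 = 1 → (22/5, -52/15)
  seg 7: left by d11 = 11/45 → (187/45, -52/15)

d4 = 11/15
d5 = 0
d6 = 3
d7 = 0
d8 = 22/15
d9 = -11/100
d10 = 3/4
d11 = 11/45
endpoint = (187/45, -52/15)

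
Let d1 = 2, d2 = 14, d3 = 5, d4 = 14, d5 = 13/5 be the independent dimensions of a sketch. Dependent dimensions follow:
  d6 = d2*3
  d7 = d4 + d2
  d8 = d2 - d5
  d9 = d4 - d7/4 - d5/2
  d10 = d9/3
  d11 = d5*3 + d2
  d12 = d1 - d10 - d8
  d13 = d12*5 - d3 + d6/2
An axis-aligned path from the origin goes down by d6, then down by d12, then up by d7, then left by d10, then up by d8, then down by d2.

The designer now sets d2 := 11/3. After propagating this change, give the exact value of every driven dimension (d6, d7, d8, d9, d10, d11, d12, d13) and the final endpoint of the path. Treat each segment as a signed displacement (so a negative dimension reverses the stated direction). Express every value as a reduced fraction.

d6 = 11
d7 = 53/3
d8 = 16/15
d9 = 497/60
d10 = 497/180
d11 = 172/15
d12 = -329/180
d13 = -311/36
endpoint = (-497/180, 1061/180)

Apply edit: d2 := 11/3
  d6 = d2*3 = 11
  d7 = d4 + d2 = 53/3
  d8 = d2 - d5 = 16/15
  d9 = d4 - d7/4 - d5/2 = 497/60
  d10 = d9/3 = 497/180
  d11 = d5*3 + d2 = 172/15
  d12 = d1 - d10 - d8 = -329/180
  d13 = d12*5 - d3 + d6/2 = -311/36
Walk from origin (0, 0):
  seg 1: down by d6 = 11 → (0, -11)
  seg 2: down by d12 = -329/180 → (0, -1651/180)
  seg 3: up by d7 = 53/3 → (0, 1529/180)
  seg 4: left by d10 = 497/180 → (-497/180, 1529/180)
  seg 5: up by d8 = 16/15 → (-497/180, 1721/180)
  seg 6: down by d2 = 11/3 → (-497/180, 1061/180)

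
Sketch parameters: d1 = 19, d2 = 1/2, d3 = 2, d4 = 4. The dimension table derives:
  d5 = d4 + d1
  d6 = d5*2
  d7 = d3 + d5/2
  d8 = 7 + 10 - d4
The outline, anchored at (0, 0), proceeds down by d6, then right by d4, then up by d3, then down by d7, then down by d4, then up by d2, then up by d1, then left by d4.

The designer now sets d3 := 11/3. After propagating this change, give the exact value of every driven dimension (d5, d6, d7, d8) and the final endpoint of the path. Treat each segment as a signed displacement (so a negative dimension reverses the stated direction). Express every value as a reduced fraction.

Apply edit: d3 := 11/3
  d5 = d4 + d1 = 23
  d6 = d5*2 = 46
  d7 = d3 + d5/2 = 91/6
  d8 = 7 + 10 - d4 = 13
Walk from origin (0, 0):
  seg 1: down by d6 = 46 → (0, -46)
  seg 2: right by d4 = 4 → (4, -46)
  seg 3: up by d3 = 11/3 → (4, -127/3)
  seg 4: down by d7 = 91/6 → (4, -115/2)
  seg 5: down by d4 = 4 → (4, -123/2)
  seg 6: up by d2 = 1/2 → (4, -61)
  seg 7: up by d1 = 19 → (4, -42)
  seg 8: left by d4 = 4 → (0, -42)

d5 = 23
d6 = 46
d7 = 91/6
d8 = 13
endpoint = (0, -42)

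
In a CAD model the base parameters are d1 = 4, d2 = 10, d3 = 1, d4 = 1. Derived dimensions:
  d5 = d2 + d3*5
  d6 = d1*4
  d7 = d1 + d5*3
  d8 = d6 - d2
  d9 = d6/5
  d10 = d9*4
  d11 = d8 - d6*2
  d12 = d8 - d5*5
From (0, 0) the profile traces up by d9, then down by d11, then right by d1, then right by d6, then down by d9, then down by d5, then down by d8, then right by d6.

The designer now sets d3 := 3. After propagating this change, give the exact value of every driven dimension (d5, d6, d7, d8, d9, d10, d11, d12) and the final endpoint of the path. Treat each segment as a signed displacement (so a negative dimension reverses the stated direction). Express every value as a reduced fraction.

Apply edit: d3 := 3
  d5 = d2 + d3*5 = 25
  d6 = d1*4 = 16
  d7 = d1 + d5*3 = 79
  d8 = d6 - d2 = 6
  d9 = d6/5 = 16/5
  d10 = d9*4 = 64/5
  d11 = d8 - d6*2 = -26
  d12 = d8 - d5*5 = -119
Walk from origin (0, 0):
  seg 1: up by d9 = 16/5 → (0, 16/5)
  seg 2: down by d11 = -26 → (0, 146/5)
  seg 3: right by d1 = 4 → (4, 146/5)
  seg 4: right by d6 = 16 → (20, 146/5)
  seg 5: down by d9 = 16/5 → (20, 26)
  seg 6: down by d5 = 25 → (20, 1)
  seg 7: down by d8 = 6 → (20, -5)
  seg 8: right by d6 = 16 → (36, -5)

d5 = 25
d6 = 16
d7 = 79
d8 = 6
d9 = 16/5
d10 = 64/5
d11 = -26
d12 = -119
endpoint = (36, -5)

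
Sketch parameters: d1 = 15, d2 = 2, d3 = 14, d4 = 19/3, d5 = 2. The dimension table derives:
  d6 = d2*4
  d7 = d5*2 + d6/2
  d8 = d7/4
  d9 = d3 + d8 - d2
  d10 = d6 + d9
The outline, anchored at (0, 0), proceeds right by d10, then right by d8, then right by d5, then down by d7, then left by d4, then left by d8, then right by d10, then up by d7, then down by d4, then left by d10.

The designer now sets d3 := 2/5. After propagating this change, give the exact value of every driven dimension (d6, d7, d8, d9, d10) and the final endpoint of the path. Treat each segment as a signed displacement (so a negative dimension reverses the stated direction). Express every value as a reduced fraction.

Apply edit: d3 := 2/5
  d6 = d2*4 = 8
  d7 = d5*2 + d6/2 = 8
  d8 = d7/4 = 2
  d9 = d3 + d8 - d2 = 2/5
  d10 = d6 + d9 = 42/5
Walk from origin (0, 0):
  seg 1: right by d10 = 42/5 → (42/5, 0)
  seg 2: right by d8 = 2 → (52/5, 0)
  seg 3: right by d5 = 2 → (62/5, 0)
  seg 4: down by d7 = 8 → (62/5, -8)
  seg 5: left by d4 = 19/3 → (91/15, -8)
  seg 6: left by d8 = 2 → (61/15, -8)
  seg 7: right by d10 = 42/5 → (187/15, -8)
  seg 8: up by d7 = 8 → (187/15, 0)
  seg 9: down by d4 = 19/3 → (187/15, -19/3)
  seg 10: left by d10 = 42/5 → (61/15, -19/3)

d6 = 8
d7 = 8
d8 = 2
d9 = 2/5
d10 = 42/5
endpoint = (61/15, -19/3)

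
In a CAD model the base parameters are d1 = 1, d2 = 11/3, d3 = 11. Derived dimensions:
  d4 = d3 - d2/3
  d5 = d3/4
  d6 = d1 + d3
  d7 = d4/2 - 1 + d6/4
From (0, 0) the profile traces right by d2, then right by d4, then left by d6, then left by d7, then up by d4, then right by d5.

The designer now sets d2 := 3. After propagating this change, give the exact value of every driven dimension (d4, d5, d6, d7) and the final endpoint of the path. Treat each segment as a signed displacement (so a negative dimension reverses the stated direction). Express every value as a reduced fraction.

Apply edit: d2 := 3
  d4 = d3 - d2/3 = 10
  d5 = d3/4 = 11/4
  d6 = d1 + d3 = 12
  d7 = d4/2 - 1 + d6/4 = 7
Walk from origin (0, 0):
  seg 1: right by d2 = 3 → (3, 0)
  seg 2: right by d4 = 10 → (13, 0)
  seg 3: left by d6 = 12 → (1, 0)
  seg 4: left by d7 = 7 → (-6, 0)
  seg 5: up by d4 = 10 → (-6, 10)
  seg 6: right by d5 = 11/4 → (-13/4, 10)

d4 = 10
d5 = 11/4
d6 = 12
d7 = 7
endpoint = (-13/4, 10)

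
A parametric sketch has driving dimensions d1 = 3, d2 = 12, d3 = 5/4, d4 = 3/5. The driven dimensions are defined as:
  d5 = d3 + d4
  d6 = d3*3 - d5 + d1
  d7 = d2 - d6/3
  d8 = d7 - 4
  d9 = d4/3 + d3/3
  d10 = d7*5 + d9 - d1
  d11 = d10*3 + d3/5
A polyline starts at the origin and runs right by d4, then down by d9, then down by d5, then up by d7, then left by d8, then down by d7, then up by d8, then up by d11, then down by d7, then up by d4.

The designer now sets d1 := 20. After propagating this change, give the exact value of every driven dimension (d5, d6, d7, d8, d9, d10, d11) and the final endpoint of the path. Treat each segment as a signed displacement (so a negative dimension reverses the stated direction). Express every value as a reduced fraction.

Apply edit: d1 := 20
  d5 = d3 + d4 = 37/20
  d6 = d3*3 - d5 + d1 = 219/10
  d7 = d2 - d6/3 = 47/10
  d8 = d7 - 4 = 7/10
  d9 = d4/3 + d3/3 = 37/60
  d10 = d7*5 + d9 - d1 = 247/60
  d11 = d10*3 + d3/5 = 63/5
Walk from origin (0, 0):
  seg 1: right by d4 = 3/5 → (3/5, 0)
  seg 2: down by d9 = 37/60 → (3/5, -37/60)
  seg 3: down by d5 = 37/20 → (3/5, -37/15)
  seg 4: up by d7 = 47/10 → (3/5, 67/30)
  seg 5: left by d8 = 7/10 → (-1/10, 67/30)
  seg 6: down by d7 = 47/10 → (-1/10, -37/15)
  seg 7: up by d8 = 7/10 → (-1/10, -53/30)
  seg 8: up by d11 = 63/5 → (-1/10, 65/6)
  seg 9: down by d7 = 47/10 → (-1/10, 92/15)
  seg 10: up by d4 = 3/5 → (-1/10, 101/15)

d5 = 37/20
d6 = 219/10
d7 = 47/10
d8 = 7/10
d9 = 37/60
d10 = 247/60
d11 = 63/5
endpoint = (-1/10, 101/15)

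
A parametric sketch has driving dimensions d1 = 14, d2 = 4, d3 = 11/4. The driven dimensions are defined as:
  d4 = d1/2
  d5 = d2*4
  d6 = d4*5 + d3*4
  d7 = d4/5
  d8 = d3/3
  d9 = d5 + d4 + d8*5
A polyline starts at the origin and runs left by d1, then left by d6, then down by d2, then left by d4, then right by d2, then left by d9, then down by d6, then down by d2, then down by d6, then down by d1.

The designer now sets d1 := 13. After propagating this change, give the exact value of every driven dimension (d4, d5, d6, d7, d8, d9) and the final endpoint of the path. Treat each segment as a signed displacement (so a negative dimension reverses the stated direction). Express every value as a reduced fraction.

d4 = 13/2
d5 = 16
d6 = 87/2
d7 = 13/10
d8 = 11/12
d9 = 325/12
endpoint = (-1033/12, -108)

Apply edit: d1 := 13
  d4 = d1/2 = 13/2
  d5 = d2*4 = 16
  d6 = d4*5 + d3*4 = 87/2
  d7 = d4/5 = 13/10
  d8 = d3/3 = 11/12
  d9 = d5 + d4 + d8*5 = 325/12
Walk from origin (0, 0):
  seg 1: left by d1 = 13 → (-13, 0)
  seg 2: left by d6 = 87/2 → (-113/2, 0)
  seg 3: down by d2 = 4 → (-113/2, -4)
  seg 4: left by d4 = 13/2 → (-63, -4)
  seg 5: right by d2 = 4 → (-59, -4)
  seg 6: left by d9 = 325/12 → (-1033/12, -4)
  seg 7: down by d6 = 87/2 → (-1033/12, -95/2)
  seg 8: down by d2 = 4 → (-1033/12, -103/2)
  seg 9: down by d6 = 87/2 → (-1033/12, -95)
  seg 10: down by d1 = 13 → (-1033/12, -108)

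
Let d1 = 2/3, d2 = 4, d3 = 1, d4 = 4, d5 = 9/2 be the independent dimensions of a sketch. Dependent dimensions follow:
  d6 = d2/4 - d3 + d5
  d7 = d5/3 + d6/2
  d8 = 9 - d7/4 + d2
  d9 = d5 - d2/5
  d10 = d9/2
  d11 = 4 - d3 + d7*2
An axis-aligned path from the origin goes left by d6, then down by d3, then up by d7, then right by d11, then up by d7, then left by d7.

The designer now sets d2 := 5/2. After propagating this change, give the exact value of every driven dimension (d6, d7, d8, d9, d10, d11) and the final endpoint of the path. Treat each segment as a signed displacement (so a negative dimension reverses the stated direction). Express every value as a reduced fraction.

Apply edit: d2 := 5/2
  d6 = d2/4 - d3 + d5 = 33/8
  d7 = d5/3 + d6/2 = 57/16
  d8 = 9 - d7/4 + d2 = 679/64
  d9 = d5 - d2/5 = 4
  d10 = d9/2 = 2
  d11 = 4 - d3 + d7*2 = 81/8
Walk from origin (0, 0):
  seg 1: left by d6 = 33/8 → (-33/8, 0)
  seg 2: down by d3 = 1 → (-33/8, -1)
  seg 3: up by d7 = 57/16 → (-33/8, 41/16)
  seg 4: right by d11 = 81/8 → (6, 41/16)
  seg 5: up by d7 = 57/16 → (6, 49/8)
  seg 6: left by d7 = 57/16 → (39/16, 49/8)

d6 = 33/8
d7 = 57/16
d8 = 679/64
d9 = 4
d10 = 2
d11 = 81/8
endpoint = (39/16, 49/8)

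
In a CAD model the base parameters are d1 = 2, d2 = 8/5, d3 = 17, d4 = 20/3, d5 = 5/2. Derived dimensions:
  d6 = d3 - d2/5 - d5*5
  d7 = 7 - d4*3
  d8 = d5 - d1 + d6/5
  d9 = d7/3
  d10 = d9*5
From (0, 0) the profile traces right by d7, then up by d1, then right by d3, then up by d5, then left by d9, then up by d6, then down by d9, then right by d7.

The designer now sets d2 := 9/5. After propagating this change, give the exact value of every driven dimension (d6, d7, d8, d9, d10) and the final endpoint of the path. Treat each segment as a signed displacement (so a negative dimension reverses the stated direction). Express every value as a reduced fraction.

d6 = 207/50
d7 = -13
d8 = 166/125
d9 = -13/3
d10 = -65/3
endpoint = (-14/3, 973/75)

Apply edit: d2 := 9/5
  d6 = d3 - d2/5 - d5*5 = 207/50
  d7 = 7 - d4*3 = -13
  d8 = d5 - d1 + d6/5 = 166/125
  d9 = d7/3 = -13/3
  d10 = d9*5 = -65/3
Walk from origin (0, 0):
  seg 1: right by d7 = -13 → (-13, 0)
  seg 2: up by d1 = 2 → (-13, 2)
  seg 3: right by d3 = 17 → (4, 2)
  seg 4: up by d5 = 5/2 → (4, 9/2)
  seg 5: left by d9 = -13/3 → (25/3, 9/2)
  seg 6: up by d6 = 207/50 → (25/3, 216/25)
  seg 7: down by d9 = -13/3 → (25/3, 973/75)
  seg 8: right by d7 = -13 → (-14/3, 973/75)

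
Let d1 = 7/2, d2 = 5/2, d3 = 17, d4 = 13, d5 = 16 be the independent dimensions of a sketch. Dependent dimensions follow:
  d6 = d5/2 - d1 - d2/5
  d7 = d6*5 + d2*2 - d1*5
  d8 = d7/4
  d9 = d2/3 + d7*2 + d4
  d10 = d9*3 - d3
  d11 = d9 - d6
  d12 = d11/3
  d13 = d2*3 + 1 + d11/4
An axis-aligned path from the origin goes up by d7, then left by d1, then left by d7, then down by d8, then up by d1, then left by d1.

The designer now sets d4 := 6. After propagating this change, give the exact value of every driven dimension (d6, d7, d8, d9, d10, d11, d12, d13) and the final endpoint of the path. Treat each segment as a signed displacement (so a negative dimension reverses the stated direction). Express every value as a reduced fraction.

Apply edit: d4 := 6
  d6 = d5/2 - d1 - d2/5 = 4
  d7 = d6*5 + d2*2 - d1*5 = 15/2
  d8 = d7/4 = 15/8
  d9 = d2/3 + d7*2 + d4 = 131/6
  d10 = d9*3 - d3 = 97/2
  d11 = d9 - d6 = 107/6
  d12 = d11/3 = 107/18
  d13 = d2*3 + 1 + d11/4 = 311/24
Walk from origin (0, 0):
  seg 1: up by d7 = 15/2 → (0, 15/2)
  seg 2: left by d1 = 7/2 → (-7/2, 15/2)
  seg 3: left by d7 = 15/2 → (-11, 15/2)
  seg 4: down by d8 = 15/8 → (-11, 45/8)
  seg 5: up by d1 = 7/2 → (-11, 73/8)
  seg 6: left by d1 = 7/2 → (-29/2, 73/8)

d6 = 4
d7 = 15/2
d8 = 15/8
d9 = 131/6
d10 = 97/2
d11 = 107/6
d12 = 107/18
d13 = 311/24
endpoint = (-29/2, 73/8)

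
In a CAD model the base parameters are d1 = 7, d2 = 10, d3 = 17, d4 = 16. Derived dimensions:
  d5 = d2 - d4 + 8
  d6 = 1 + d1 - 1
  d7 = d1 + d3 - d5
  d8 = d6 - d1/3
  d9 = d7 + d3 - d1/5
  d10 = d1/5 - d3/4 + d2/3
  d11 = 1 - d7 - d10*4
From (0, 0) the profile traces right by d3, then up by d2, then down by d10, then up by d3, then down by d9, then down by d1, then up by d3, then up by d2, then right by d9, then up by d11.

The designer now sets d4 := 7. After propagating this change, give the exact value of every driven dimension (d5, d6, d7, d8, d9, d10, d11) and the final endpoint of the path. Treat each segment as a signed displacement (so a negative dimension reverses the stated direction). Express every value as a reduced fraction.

Apply edit: d4 := 7
  d5 = d2 - d4 + 8 = 11
  d6 = 1 + d1 - 1 = 7
  d7 = d1 + d3 - d5 = 13
  d8 = d6 - d1/3 = 14/3
  d9 = d7 + d3 - d1/5 = 143/5
  d10 = d1/5 - d3/4 + d2/3 = 29/60
  d11 = 1 - d7 - d10*4 = -209/15
Walk from origin (0, 0):
  seg 1: right by d3 = 17 → (17, 0)
  seg 2: up by d2 = 10 → (17, 10)
  seg 3: down by d10 = 29/60 → (17, 571/60)
  seg 4: up by d3 = 17 → (17, 1591/60)
  seg 5: down by d9 = 143/5 → (17, -25/12)
  seg 6: down by d1 = 7 → (17, -109/12)
  seg 7: up by d3 = 17 → (17, 95/12)
  seg 8: up by d2 = 10 → (17, 215/12)
  seg 9: right by d9 = 143/5 → (228/5, 215/12)
  seg 10: up by d11 = -209/15 → (228/5, 239/60)

d5 = 11
d6 = 7
d7 = 13
d8 = 14/3
d9 = 143/5
d10 = 29/60
d11 = -209/15
endpoint = (228/5, 239/60)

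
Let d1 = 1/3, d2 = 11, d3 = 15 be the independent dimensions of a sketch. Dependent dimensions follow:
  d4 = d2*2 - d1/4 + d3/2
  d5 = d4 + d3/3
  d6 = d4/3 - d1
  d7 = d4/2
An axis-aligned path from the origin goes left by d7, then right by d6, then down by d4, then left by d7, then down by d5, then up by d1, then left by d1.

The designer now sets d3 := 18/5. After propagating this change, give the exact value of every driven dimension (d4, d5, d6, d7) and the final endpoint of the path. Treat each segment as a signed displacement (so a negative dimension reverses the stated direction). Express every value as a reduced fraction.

d4 = 1423/60
d5 = 299/12
d6 = 1363/180
d7 = 1423/120
endpoint = (-1483/90, -483/10)

Apply edit: d3 := 18/5
  d4 = d2*2 - d1/4 + d3/2 = 1423/60
  d5 = d4 + d3/3 = 299/12
  d6 = d4/3 - d1 = 1363/180
  d7 = d4/2 = 1423/120
Walk from origin (0, 0):
  seg 1: left by d7 = 1423/120 → (-1423/120, 0)
  seg 2: right by d6 = 1363/180 → (-1543/360, 0)
  seg 3: down by d4 = 1423/60 → (-1543/360, -1423/60)
  seg 4: left by d7 = 1423/120 → (-1453/90, -1423/60)
  seg 5: down by d5 = 299/12 → (-1453/90, -1459/30)
  seg 6: up by d1 = 1/3 → (-1453/90, -483/10)
  seg 7: left by d1 = 1/3 → (-1483/90, -483/10)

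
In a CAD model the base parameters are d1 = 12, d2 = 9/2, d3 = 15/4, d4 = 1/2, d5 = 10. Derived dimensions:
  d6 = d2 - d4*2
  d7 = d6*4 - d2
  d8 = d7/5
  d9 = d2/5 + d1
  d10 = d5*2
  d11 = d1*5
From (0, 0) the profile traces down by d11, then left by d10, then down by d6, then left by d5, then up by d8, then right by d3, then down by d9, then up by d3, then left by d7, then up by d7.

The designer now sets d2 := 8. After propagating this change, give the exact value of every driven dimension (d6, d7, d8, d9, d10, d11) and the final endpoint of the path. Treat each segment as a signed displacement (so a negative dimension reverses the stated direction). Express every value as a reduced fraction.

d6 = 7
d7 = 20
d8 = 4
d9 = 68/5
d10 = 20
d11 = 60
endpoint = (-185/4, -1057/20)

Apply edit: d2 := 8
  d6 = d2 - d4*2 = 7
  d7 = d6*4 - d2 = 20
  d8 = d7/5 = 4
  d9 = d2/5 + d1 = 68/5
  d10 = d5*2 = 20
  d11 = d1*5 = 60
Walk from origin (0, 0):
  seg 1: down by d11 = 60 → (0, -60)
  seg 2: left by d10 = 20 → (-20, -60)
  seg 3: down by d6 = 7 → (-20, -67)
  seg 4: left by d5 = 10 → (-30, -67)
  seg 5: up by d8 = 4 → (-30, -63)
  seg 6: right by d3 = 15/4 → (-105/4, -63)
  seg 7: down by d9 = 68/5 → (-105/4, -383/5)
  seg 8: up by d3 = 15/4 → (-105/4, -1457/20)
  seg 9: left by d7 = 20 → (-185/4, -1457/20)
  seg 10: up by d7 = 20 → (-185/4, -1057/20)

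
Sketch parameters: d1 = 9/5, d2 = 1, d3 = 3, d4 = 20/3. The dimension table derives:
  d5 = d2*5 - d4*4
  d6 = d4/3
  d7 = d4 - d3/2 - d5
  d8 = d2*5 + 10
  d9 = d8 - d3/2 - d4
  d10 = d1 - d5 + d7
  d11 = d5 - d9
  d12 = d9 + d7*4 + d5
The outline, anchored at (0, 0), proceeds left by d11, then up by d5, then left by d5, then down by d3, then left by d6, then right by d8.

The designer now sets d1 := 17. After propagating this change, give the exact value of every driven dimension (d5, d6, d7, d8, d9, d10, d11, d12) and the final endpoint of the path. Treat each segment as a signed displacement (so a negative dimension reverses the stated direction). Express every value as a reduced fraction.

Apply edit: d1 := 17
  d5 = d2*5 - d4*4 = -65/3
  d6 = d4/3 = 20/9
  d7 = d4 - d3/2 - d5 = 161/6
  d8 = d2*5 + 10 = 15
  d9 = d8 - d3/2 - d4 = 41/6
  d10 = d1 - d5 + d7 = 131/2
  d11 = d5 - d9 = -57/2
  d12 = d9 + d7*4 + d5 = 185/2
Walk from origin (0, 0):
  seg 1: left by d11 = -57/2 → (57/2, 0)
  seg 2: up by d5 = -65/3 → (57/2, -65/3)
  seg 3: left by d5 = -65/3 → (301/6, -65/3)
  seg 4: down by d3 = 3 → (301/6, -74/3)
  seg 5: left by d6 = 20/9 → (863/18, -74/3)
  seg 6: right by d8 = 15 → (1133/18, -74/3)

d5 = -65/3
d6 = 20/9
d7 = 161/6
d8 = 15
d9 = 41/6
d10 = 131/2
d11 = -57/2
d12 = 185/2
endpoint = (1133/18, -74/3)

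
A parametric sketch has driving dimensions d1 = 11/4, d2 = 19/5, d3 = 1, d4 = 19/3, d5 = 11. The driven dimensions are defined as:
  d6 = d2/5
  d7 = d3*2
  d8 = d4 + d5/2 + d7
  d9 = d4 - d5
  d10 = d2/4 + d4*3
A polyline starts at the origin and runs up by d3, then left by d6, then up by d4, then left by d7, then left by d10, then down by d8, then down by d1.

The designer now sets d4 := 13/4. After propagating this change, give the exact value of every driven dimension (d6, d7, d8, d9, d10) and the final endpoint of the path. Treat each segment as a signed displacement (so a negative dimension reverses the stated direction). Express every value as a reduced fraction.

Apply edit: d4 := 13/4
  d6 = d2/5 = 19/25
  d7 = d3*2 = 2
  d8 = d4 + d5/2 + d7 = 43/4
  d9 = d4 - d5 = -31/4
  d10 = d2/4 + d4*3 = 107/10
Walk from origin (0, 0):
  seg 1: up by d3 = 1 → (0, 1)
  seg 2: left by d6 = 19/25 → (-19/25, 1)
  seg 3: up by d4 = 13/4 → (-19/25, 17/4)
  seg 4: left by d7 = 2 → (-69/25, 17/4)
  seg 5: left by d10 = 107/10 → (-673/50, 17/4)
  seg 6: down by d8 = 43/4 → (-673/50, -13/2)
  seg 7: down by d1 = 11/4 → (-673/50, -37/4)

d6 = 19/25
d7 = 2
d8 = 43/4
d9 = -31/4
d10 = 107/10
endpoint = (-673/50, -37/4)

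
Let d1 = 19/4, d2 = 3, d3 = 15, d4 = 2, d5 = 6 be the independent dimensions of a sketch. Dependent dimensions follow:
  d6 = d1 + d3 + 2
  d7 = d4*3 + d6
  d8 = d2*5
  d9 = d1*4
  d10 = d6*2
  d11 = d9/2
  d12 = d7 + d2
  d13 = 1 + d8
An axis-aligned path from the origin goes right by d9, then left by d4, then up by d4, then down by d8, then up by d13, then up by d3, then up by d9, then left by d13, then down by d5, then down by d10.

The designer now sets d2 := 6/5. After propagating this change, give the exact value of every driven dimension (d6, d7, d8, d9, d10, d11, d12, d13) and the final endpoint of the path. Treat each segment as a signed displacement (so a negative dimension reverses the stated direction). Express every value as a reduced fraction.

Apply edit: d2 := 6/5
  d6 = d1 + d3 + 2 = 87/4
  d7 = d4*3 + d6 = 111/4
  d8 = d2*5 = 6
  d9 = d1*4 = 19
  d10 = d6*2 = 87/2
  d11 = d9/2 = 19/2
  d12 = d7 + d2 = 579/20
  d13 = 1 + d8 = 7
Walk from origin (0, 0):
  seg 1: right by d9 = 19 → (19, 0)
  seg 2: left by d4 = 2 → (17, 0)
  seg 3: up by d4 = 2 → (17, 2)
  seg 4: down by d8 = 6 → (17, -4)
  seg 5: up by d13 = 7 → (17, 3)
  seg 6: up by d3 = 15 → (17, 18)
  seg 7: up by d9 = 19 → (17, 37)
  seg 8: left by d13 = 7 → (10, 37)
  seg 9: down by d5 = 6 → (10, 31)
  seg 10: down by d10 = 87/2 → (10, -25/2)

d6 = 87/4
d7 = 111/4
d8 = 6
d9 = 19
d10 = 87/2
d11 = 19/2
d12 = 579/20
d13 = 7
endpoint = (10, -25/2)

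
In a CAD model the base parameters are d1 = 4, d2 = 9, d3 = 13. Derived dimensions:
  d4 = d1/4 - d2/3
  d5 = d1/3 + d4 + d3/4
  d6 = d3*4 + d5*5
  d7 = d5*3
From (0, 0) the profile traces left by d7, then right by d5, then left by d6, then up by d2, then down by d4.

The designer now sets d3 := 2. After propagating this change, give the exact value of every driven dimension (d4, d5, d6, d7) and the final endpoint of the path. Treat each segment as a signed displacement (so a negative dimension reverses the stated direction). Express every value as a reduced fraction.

Apply edit: d3 := 2
  d4 = d1/4 - d2/3 = -2
  d5 = d1/3 + d4 + d3/4 = -1/6
  d6 = d3*4 + d5*5 = 43/6
  d7 = d5*3 = -1/2
Walk from origin (0, 0):
  seg 1: left by d7 = -1/2 → (1/2, 0)
  seg 2: right by d5 = -1/6 → (1/3, 0)
  seg 3: left by d6 = 43/6 → (-41/6, 0)
  seg 4: up by d2 = 9 → (-41/6, 9)
  seg 5: down by d4 = -2 → (-41/6, 11)

d4 = -2
d5 = -1/6
d6 = 43/6
d7 = -1/2
endpoint = (-41/6, 11)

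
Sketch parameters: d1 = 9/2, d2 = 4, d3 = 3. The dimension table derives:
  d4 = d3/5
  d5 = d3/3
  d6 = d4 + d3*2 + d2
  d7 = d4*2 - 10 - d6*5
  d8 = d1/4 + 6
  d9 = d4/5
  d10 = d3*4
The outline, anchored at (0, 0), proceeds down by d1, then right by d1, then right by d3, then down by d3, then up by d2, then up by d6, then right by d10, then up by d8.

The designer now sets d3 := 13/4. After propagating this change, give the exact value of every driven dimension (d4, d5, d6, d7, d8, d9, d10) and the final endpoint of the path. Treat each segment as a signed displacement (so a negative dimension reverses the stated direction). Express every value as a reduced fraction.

d4 = 13/20
d5 = 13/12
d6 = 223/20
d7 = -1289/20
d8 = 57/8
d9 = 13/100
d10 = 13
endpoint = (83/4, 581/40)

Apply edit: d3 := 13/4
  d4 = d3/5 = 13/20
  d5 = d3/3 = 13/12
  d6 = d4 + d3*2 + d2 = 223/20
  d7 = d4*2 - 10 - d6*5 = -1289/20
  d8 = d1/4 + 6 = 57/8
  d9 = d4/5 = 13/100
  d10 = d3*4 = 13
Walk from origin (0, 0):
  seg 1: down by d1 = 9/2 → (0, -9/2)
  seg 2: right by d1 = 9/2 → (9/2, -9/2)
  seg 3: right by d3 = 13/4 → (31/4, -9/2)
  seg 4: down by d3 = 13/4 → (31/4, -31/4)
  seg 5: up by d2 = 4 → (31/4, -15/4)
  seg 6: up by d6 = 223/20 → (31/4, 37/5)
  seg 7: right by d10 = 13 → (83/4, 37/5)
  seg 8: up by d8 = 57/8 → (83/4, 581/40)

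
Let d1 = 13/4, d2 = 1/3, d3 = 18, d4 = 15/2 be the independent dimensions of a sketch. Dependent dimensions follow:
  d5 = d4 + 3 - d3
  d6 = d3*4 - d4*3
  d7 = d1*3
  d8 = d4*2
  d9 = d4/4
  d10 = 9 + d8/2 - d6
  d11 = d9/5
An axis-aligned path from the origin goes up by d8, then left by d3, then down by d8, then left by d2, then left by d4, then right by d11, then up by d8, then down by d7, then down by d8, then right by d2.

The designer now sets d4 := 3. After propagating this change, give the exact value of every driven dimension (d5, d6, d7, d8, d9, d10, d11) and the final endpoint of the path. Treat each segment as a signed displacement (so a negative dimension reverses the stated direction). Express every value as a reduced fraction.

d5 = -12
d6 = 63
d7 = 39/4
d8 = 6
d9 = 3/4
d10 = -51
d11 = 3/20
endpoint = (-417/20, -39/4)

Apply edit: d4 := 3
  d5 = d4 + 3 - d3 = -12
  d6 = d3*4 - d4*3 = 63
  d7 = d1*3 = 39/4
  d8 = d4*2 = 6
  d9 = d4/4 = 3/4
  d10 = 9 + d8/2 - d6 = -51
  d11 = d9/5 = 3/20
Walk from origin (0, 0):
  seg 1: up by d8 = 6 → (0, 6)
  seg 2: left by d3 = 18 → (-18, 6)
  seg 3: down by d8 = 6 → (-18, 0)
  seg 4: left by d2 = 1/3 → (-55/3, 0)
  seg 5: left by d4 = 3 → (-64/3, 0)
  seg 6: right by d11 = 3/20 → (-1271/60, 0)
  seg 7: up by d8 = 6 → (-1271/60, 6)
  seg 8: down by d7 = 39/4 → (-1271/60, -15/4)
  seg 9: down by d8 = 6 → (-1271/60, -39/4)
  seg 10: right by d2 = 1/3 → (-417/20, -39/4)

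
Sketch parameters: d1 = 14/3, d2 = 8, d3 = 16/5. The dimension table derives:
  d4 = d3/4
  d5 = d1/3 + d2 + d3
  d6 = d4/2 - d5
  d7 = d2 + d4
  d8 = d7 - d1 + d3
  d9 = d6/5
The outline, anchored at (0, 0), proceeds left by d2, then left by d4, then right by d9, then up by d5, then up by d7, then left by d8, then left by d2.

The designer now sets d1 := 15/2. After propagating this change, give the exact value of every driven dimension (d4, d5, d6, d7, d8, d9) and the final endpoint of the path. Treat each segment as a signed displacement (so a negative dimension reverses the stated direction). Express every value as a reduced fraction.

d4 = 4/5
d5 = 137/10
d6 = -133/10
d7 = 44/5
d8 = 9/2
d9 = -133/50
endpoint = (-599/25, 45/2)

Apply edit: d1 := 15/2
  d4 = d3/4 = 4/5
  d5 = d1/3 + d2 + d3 = 137/10
  d6 = d4/2 - d5 = -133/10
  d7 = d2 + d4 = 44/5
  d8 = d7 - d1 + d3 = 9/2
  d9 = d6/5 = -133/50
Walk from origin (0, 0):
  seg 1: left by d2 = 8 → (-8, 0)
  seg 2: left by d4 = 4/5 → (-44/5, 0)
  seg 3: right by d9 = -133/50 → (-573/50, 0)
  seg 4: up by d5 = 137/10 → (-573/50, 137/10)
  seg 5: up by d7 = 44/5 → (-573/50, 45/2)
  seg 6: left by d8 = 9/2 → (-399/25, 45/2)
  seg 7: left by d2 = 8 → (-599/25, 45/2)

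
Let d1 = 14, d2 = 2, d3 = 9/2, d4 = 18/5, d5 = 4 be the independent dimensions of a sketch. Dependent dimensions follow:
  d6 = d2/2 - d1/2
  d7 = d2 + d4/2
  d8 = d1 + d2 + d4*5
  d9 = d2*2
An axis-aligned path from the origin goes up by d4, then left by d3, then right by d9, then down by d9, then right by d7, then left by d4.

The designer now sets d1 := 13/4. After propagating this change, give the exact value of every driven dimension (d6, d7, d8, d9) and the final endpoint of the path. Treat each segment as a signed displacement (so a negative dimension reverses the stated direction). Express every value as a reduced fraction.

Apply edit: d1 := 13/4
  d6 = d2/2 - d1/2 = -5/8
  d7 = d2 + d4/2 = 19/5
  d8 = d1 + d2 + d4*5 = 93/4
  d9 = d2*2 = 4
Walk from origin (0, 0):
  seg 1: up by d4 = 18/5 → (0, 18/5)
  seg 2: left by d3 = 9/2 → (-9/2, 18/5)
  seg 3: right by d9 = 4 → (-1/2, 18/5)
  seg 4: down by d9 = 4 → (-1/2, -2/5)
  seg 5: right by d7 = 19/5 → (33/10, -2/5)
  seg 6: left by d4 = 18/5 → (-3/10, -2/5)

d6 = -5/8
d7 = 19/5
d8 = 93/4
d9 = 4
endpoint = (-3/10, -2/5)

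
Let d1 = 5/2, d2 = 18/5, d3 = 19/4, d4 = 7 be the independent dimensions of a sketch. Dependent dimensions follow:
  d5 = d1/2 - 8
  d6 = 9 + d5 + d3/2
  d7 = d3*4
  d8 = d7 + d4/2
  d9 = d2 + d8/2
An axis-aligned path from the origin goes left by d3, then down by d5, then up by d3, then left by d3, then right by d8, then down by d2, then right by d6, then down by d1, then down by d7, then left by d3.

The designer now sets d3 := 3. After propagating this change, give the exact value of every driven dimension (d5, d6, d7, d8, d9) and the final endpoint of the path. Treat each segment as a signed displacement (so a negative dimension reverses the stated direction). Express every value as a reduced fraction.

d5 = -27/4
d6 = 15/4
d7 = 12
d8 = 31/2
d9 = 227/20
endpoint = (41/4, -167/20)

Apply edit: d3 := 3
  d5 = d1/2 - 8 = -27/4
  d6 = 9 + d5 + d3/2 = 15/4
  d7 = d3*4 = 12
  d8 = d7 + d4/2 = 31/2
  d9 = d2 + d8/2 = 227/20
Walk from origin (0, 0):
  seg 1: left by d3 = 3 → (-3, 0)
  seg 2: down by d5 = -27/4 → (-3, 27/4)
  seg 3: up by d3 = 3 → (-3, 39/4)
  seg 4: left by d3 = 3 → (-6, 39/4)
  seg 5: right by d8 = 31/2 → (19/2, 39/4)
  seg 6: down by d2 = 18/5 → (19/2, 123/20)
  seg 7: right by d6 = 15/4 → (53/4, 123/20)
  seg 8: down by d1 = 5/2 → (53/4, 73/20)
  seg 9: down by d7 = 12 → (53/4, -167/20)
  seg 10: left by d3 = 3 → (41/4, -167/20)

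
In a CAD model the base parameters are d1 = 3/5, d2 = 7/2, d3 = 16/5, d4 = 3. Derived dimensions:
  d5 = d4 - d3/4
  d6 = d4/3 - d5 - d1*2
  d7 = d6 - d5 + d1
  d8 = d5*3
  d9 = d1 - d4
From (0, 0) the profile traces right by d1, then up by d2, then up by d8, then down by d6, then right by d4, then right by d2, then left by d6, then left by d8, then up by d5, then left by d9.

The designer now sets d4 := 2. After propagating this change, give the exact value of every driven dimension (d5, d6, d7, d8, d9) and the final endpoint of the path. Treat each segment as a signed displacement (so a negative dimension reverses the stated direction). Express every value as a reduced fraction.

d5 = 6/5
d6 = -26/15
d7 = -7/3
d8 = 18/5
d9 = -7/5
endpoint = (169/30, 301/30)

Apply edit: d4 := 2
  d5 = d4 - d3/4 = 6/5
  d6 = d4/3 - d5 - d1*2 = -26/15
  d7 = d6 - d5 + d1 = -7/3
  d8 = d5*3 = 18/5
  d9 = d1 - d4 = -7/5
Walk from origin (0, 0):
  seg 1: right by d1 = 3/5 → (3/5, 0)
  seg 2: up by d2 = 7/2 → (3/5, 7/2)
  seg 3: up by d8 = 18/5 → (3/5, 71/10)
  seg 4: down by d6 = -26/15 → (3/5, 53/6)
  seg 5: right by d4 = 2 → (13/5, 53/6)
  seg 6: right by d2 = 7/2 → (61/10, 53/6)
  seg 7: left by d6 = -26/15 → (47/6, 53/6)
  seg 8: left by d8 = 18/5 → (127/30, 53/6)
  seg 9: up by d5 = 6/5 → (127/30, 301/30)
  seg 10: left by d9 = -7/5 → (169/30, 301/30)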